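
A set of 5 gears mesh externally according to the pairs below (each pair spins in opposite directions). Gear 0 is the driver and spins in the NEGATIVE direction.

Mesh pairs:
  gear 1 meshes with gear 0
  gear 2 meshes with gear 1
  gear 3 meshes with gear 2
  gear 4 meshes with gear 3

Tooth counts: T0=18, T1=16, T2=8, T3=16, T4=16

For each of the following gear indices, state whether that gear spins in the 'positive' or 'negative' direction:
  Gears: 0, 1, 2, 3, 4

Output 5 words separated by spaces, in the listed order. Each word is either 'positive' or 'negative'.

Gear 0 (driver): negative (depth 0)
  gear 1: meshes with gear 0 -> depth 1 -> positive (opposite of gear 0)
  gear 2: meshes with gear 1 -> depth 2 -> negative (opposite of gear 1)
  gear 3: meshes with gear 2 -> depth 3 -> positive (opposite of gear 2)
  gear 4: meshes with gear 3 -> depth 4 -> negative (opposite of gear 3)
Queried indices 0, 1, 2, 3, 4 -> negative, positive, negative, positive, negative

Answer: negative positive negative positive negative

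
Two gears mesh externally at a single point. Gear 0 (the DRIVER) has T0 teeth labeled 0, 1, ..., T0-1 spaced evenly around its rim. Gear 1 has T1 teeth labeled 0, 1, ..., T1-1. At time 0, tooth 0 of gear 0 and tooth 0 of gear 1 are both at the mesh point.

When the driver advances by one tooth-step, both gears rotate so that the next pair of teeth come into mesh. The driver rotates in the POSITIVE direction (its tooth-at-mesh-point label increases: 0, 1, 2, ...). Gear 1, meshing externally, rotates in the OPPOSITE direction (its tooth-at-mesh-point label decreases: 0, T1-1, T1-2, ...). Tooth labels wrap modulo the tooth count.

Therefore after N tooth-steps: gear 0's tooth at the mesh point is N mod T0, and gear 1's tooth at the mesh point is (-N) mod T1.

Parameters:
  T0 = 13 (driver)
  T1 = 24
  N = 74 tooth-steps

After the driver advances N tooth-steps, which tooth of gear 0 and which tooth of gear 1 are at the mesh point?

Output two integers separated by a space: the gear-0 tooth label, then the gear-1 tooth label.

Answer: 9 22

Derivation:
Gear 0 (driver, T0=13): tooth at mesh = N mod T0
  74 = 5 * 13 + 9, so 74 mod 13 = 9
  gear 0 tooth = 9
Gear 1 (driven, T1=24): tooth at mesh = (-N) mod T1
  74 = 3 * 24 + 2, so 74 mod 24 = 2
  (-74) mod 24 = (-2) mod 24 = 24 - 2 = 22
Mesh after 74 steps: gear-0 tooth 9 meets gear-1 tooth 22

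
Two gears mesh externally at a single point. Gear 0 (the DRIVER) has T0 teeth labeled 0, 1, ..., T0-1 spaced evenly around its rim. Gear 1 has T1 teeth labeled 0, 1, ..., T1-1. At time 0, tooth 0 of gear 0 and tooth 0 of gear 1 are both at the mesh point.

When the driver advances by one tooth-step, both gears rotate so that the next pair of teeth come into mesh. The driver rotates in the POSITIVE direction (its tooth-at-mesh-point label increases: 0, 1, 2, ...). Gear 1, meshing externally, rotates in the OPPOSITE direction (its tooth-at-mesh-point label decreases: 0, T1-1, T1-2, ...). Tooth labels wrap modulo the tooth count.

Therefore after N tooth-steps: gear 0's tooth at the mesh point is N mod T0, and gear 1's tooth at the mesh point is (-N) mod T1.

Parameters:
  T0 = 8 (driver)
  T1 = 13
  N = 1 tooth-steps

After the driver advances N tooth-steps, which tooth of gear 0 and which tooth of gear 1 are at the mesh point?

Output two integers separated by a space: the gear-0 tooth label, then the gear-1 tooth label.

Gear 0 (driver, T0=8): tooth at mesh = N mod T0
  1 = 0 * 8 + 1, so 1 mod 8 = 1
  gear 0 tooth = 1
Gear 1 (driven, T1=13): tooth at mesh = (-N) mod T1
  1 = 0 * 13 + 1, so 1 mod 13 = 1
  (-1) mod 13 = (-1) mod 13 = 13 - 1 = 12
Mesh after 1 steps: gear-0 tooth 1 meets gear-1 tooth 12

Answer: 1 12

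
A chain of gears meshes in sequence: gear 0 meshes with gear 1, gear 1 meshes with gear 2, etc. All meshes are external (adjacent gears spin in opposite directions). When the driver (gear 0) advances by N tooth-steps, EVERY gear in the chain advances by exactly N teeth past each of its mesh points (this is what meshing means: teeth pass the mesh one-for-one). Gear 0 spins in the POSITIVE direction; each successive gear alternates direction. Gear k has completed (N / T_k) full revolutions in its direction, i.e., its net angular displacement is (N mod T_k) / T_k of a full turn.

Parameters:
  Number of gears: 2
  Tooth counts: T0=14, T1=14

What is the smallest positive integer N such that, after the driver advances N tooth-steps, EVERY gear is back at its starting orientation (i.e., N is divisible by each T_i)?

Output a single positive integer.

Answer: 14

Derivation:
Gear k returns to start when N is a multiple of T_k.
All gears at start simultaneously when N is a common multiple of [14, 14]; the smallest such N is lcm(14, 14).
Start: lcm = T0 = 14
Fold in T1=14: gcd(14, 14) = 14; lcm(14, 14) = 14 * 14 / 14 = 196 / 14 = 14
Full cycle length = 14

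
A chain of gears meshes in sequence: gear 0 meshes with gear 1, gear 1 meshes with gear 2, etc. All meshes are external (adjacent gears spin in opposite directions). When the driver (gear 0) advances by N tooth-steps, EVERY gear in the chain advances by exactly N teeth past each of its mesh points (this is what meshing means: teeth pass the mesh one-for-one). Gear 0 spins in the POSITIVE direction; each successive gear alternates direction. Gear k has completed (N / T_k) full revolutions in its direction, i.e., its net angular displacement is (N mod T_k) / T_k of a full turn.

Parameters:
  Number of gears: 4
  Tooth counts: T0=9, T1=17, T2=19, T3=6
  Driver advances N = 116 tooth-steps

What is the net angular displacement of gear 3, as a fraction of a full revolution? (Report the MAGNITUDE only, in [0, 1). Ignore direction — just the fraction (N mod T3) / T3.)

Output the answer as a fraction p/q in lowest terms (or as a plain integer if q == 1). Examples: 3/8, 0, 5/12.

Chain of 4 gears, tooth counts: [9, 17, 19, 6]
  gear 0: T0=9, direction=positive, advance = 116 mod 9 = 8 teeth = 8/9 turn
  gear 1: T1=17, direction=negative, advance = 116 mod 17 = 14 teeth = 14/17 turn
  gear 2: T2=19, direction=positive, advance = 116 mod 19 = 2 teeth = 2/19 turn
  gear 3: T3=6, direction=negative, advance = 116 mod 6 = 2 teeth = 2/6 turn
Gear 3: 116 mod 6 = 2
Fraction = 2 / 6 = 1/3 (gcd(2,6)=2) = 1/3

Answer: 1/3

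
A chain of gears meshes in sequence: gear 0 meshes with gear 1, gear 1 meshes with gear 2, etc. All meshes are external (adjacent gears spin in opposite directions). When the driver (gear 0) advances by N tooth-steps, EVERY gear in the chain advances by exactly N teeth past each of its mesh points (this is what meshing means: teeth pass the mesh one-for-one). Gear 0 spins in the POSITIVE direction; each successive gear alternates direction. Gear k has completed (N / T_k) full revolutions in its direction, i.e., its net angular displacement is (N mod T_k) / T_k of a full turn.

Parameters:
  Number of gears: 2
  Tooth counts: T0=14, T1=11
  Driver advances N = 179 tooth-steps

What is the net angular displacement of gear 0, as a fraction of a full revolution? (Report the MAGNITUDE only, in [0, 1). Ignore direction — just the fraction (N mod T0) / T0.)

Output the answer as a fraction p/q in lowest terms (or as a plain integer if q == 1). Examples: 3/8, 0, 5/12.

Answer: 11/14

Derivation:
Chain of 2 gears, tooth counts: [14, 11]
  gear 0: T0=14, direction=positive, advance = 179 mod 14 = 11 teeth = 11/14 turn
  gear 1: T1=11, direction=negative, advance = 179 mod 11 = 3 teeth = 3/11 turn
Gear 0: 179 mod 14 = 11
Fraction = 11 / 14 = 11/14 (gcd(11,14)=1) = 11/14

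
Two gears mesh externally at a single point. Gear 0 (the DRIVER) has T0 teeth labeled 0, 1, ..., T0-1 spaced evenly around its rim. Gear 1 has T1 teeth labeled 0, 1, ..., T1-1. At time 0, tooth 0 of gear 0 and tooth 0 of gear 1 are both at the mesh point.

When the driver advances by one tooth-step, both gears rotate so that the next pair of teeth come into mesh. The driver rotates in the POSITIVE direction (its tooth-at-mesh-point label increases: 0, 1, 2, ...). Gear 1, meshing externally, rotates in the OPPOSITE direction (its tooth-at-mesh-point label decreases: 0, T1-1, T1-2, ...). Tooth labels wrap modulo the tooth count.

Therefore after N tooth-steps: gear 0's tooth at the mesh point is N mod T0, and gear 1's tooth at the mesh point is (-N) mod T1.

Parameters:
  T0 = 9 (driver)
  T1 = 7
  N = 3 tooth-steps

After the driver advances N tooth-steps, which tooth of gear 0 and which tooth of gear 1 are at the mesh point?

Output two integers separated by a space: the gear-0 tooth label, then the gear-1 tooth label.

Gear 0 (driver, T0=9): tooth at mesh = N mod T0
  3 = 0 * 9 + 3, so 3 mod 9 = 3
  gear 0 tooth = 3
Gear 1 (driven, T1=7): tooth at mesh = (-N) mod T1
  3 = 0 * 7 + 3, so 3 mod 7 = 3
  (-3) mod 7 = (-3) mod 7 = 7 - 3 = 4
Mesh after 3 steps: gear-0 tooth 3 meets gear-1 tooth 4

Answer: 3 4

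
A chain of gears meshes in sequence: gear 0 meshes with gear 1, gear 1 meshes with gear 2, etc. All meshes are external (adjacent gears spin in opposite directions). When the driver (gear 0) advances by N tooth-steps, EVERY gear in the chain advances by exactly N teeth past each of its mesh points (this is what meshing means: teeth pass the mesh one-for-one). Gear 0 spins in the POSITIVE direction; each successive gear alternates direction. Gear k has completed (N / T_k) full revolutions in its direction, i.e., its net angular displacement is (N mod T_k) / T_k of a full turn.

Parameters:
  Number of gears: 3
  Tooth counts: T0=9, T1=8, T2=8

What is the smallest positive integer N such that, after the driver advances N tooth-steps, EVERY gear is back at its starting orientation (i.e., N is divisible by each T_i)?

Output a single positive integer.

Gear k returns to start when N is a multiple of T_k.
All gears at start simultaneously when N is a common multiple of [9, 8, 8]; the smallest such N is lcm(9, 8, 8).
Start: lcm = T0 = 9
Fold in T1=8: gcd(9, 8) = 1; lcm(9, 8) = 9 * 8 / 1 = 72 / 1 = 72
Fold in T2=8: gcd(72, 8) = 8; lcm(72, 8) = 72 * 8 / 8 = 576 / 8 = 72
Full cycle length = 72

Answer: 72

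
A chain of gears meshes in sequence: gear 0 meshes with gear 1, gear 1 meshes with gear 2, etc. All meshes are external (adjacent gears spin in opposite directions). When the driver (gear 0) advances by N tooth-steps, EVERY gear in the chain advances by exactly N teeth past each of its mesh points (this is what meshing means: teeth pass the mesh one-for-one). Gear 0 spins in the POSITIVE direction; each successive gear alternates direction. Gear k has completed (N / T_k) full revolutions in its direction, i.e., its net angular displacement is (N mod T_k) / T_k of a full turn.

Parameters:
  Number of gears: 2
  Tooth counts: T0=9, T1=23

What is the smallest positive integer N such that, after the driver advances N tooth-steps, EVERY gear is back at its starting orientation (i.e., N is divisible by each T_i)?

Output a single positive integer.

Answer: 207

Derivation:
Gear k returns to start when N is a multiple of T_k.
All gears at start simultaneously when N is a common multiple of [9, 23]; the smallest such N is lcm(9, 23).
Start: lcm = T0 = 9
Fold in T1=23: gcd(9, 23) = 1; lcm(9, 23) = 9 * 23 / 1 = 207 / 1 = 207
Full cycle length = 207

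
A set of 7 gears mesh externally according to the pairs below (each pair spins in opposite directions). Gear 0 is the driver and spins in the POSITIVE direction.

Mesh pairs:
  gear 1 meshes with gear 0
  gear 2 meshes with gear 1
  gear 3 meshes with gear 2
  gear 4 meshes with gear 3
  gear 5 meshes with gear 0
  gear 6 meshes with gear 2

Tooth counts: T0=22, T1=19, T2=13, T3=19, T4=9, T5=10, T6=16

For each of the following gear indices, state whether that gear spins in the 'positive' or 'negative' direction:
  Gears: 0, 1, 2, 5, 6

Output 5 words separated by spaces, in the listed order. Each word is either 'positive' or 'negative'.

Answer: positive negative positive negative negative

Derivation:
Gear 0 (driver): positive (depth 0)
  gear 1: meshes with gear 0 -> depth 1 -> negative (opposite of gear 0)
  gear 2: meshes with gear 1 -> depth 2 -> positive (opposite of gear 1)
  gear 3: meshes with gear 2 -> depth 3 -> negative (opposite of gear 2)
  gear 4: meshes with gear 3 -> depth 4 -> positive (opposite of gear 3)
  gear 5: meshes with gear 0 -> depth 1 -> negative (opposite of gear 0)
  gear 6: meshes with gear 2 -> depth 3 -> negative (opposite of gear 2)
Queried indices 0, 1, 2, 5, 6 -> positive, negative, positive, negative, negative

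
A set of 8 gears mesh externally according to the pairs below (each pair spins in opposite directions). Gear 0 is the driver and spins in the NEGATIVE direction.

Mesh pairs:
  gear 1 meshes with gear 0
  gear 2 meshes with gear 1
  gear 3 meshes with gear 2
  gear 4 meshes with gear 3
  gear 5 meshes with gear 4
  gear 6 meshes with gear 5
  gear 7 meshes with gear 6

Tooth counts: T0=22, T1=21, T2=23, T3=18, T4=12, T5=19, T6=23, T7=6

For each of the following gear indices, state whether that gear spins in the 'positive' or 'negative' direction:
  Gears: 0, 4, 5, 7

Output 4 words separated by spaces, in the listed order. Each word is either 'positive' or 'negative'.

Answer: negative negative positive positive

Derivation:
Gear 0 (driver): negative (depth 0)
  gear 1: meshes with gear 0 -> depth 1 -> positive (opposite of gear 0)
  gear 2: meshes with gear 1 -> depth 2 -> negative (opposite of gear 1)
  gear 3: meshes with gear 2 -> depth 3 -> positive (opposite of gear 2)
  gear 4: meshes with gear 3 -> depth 4 -> negative (opposite of gear 3)
  gear 5: meshes with gear 4 -> depth 5 -> positive (opposite of gear 4)
  gear 6: meshes with gear 5 -> depth 6 -> negative (opposite of gear 5)
  gear 7: meshes with gear 6 -> depth 7 -> positive (opposite of gear 6)
Queried indices 0, 4, 5, 7 -> negative, negative, positive, positive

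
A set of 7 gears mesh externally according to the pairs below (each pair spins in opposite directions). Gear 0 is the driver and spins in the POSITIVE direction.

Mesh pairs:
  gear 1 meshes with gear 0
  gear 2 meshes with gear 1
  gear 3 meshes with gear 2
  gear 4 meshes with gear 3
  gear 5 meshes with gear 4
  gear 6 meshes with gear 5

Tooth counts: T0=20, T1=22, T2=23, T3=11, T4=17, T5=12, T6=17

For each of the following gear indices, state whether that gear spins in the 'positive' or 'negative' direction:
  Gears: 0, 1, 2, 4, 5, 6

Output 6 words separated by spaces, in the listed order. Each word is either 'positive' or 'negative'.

Gear 0 (driver): positive (depth 0)
  gear 1: meshes with gear 0 -> depth 1 -> negative (opposite of gear 0)
  gear 2: meshes with gear 1 -> depth 2 -> positive (opposite of gear 1)
  gear 3: meshes with gear 2 -> depth 3 -> negative (opposite of gear 2)
  gear 4: meshes with gear 3 -> depth 4 -> positive (opposite of gear 3)
  gear 5: meshes with gear 4 -> depth 5 -> negative (opposite of gear 4)
  gear 6: meshes with gear 5 -> depth 6 -> positive (opposite of gear 5)
Queried indices 0, 1, 2, 4, 5, 6 -> positive, negative, positive, positive, negative, positive

Answer: positive negative positive positive negative positive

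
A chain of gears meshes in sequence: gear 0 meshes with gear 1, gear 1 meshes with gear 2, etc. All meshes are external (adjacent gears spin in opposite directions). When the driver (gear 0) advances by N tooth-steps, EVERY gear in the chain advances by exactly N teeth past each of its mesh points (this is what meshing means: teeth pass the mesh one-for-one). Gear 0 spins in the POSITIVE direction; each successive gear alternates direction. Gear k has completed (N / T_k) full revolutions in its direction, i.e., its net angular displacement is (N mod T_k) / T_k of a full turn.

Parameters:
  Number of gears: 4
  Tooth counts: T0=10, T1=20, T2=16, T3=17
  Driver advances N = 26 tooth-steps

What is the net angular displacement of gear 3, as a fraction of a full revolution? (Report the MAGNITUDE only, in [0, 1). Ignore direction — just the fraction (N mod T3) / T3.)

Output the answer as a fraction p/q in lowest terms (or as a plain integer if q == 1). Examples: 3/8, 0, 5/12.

Chain of 4 gears, tooth counts: [10, 20, 16, 17]
  gear 0: T0=10, direction=positive, advance = 26 mod 10 = 6 teeth = 6/10 turn
  gear 1: T1=20, direction=negative, advance = 26 mod 20 = 6 teeth = 6/20 turn
  gear 2: T2=16, direction=positive, advance = 26 mod 16 = 10 teeth = 10/16 turn
  gear 3: T3=17, direction=negative, advance = 26 mod 17 = 9 teeth = 9/17 turn
Gear 3: 26 mod 17 = 9
Fraction = 9 / 17 = 9/17 (gcd(9,17)=1) = 9/17

Answer: 9/17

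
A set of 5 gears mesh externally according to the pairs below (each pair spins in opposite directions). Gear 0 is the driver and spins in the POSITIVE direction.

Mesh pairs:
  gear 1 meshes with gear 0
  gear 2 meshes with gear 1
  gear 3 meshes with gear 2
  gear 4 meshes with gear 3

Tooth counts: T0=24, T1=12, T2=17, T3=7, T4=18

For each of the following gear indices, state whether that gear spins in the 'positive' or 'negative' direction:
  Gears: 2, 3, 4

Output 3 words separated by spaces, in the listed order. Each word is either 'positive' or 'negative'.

Answer: positive negative positive

Derivation:
Gear 0 (driver): positive (depth 0)
  gear 1: meshes with gear 0 -> depth 1 -> negative (opposite of gear 0)
  gear 2: meshes with gear 1 -> depth 2 -> positive (opposite of gear 1)
  gear 3: meshes with gear 2 -> depth 3 -> negative (opposite of gear 2)
  gear 4: meshes with gear 3 -> depth 4 -> positive (opposite of gear 3)
Queried indices 2, 3, 4 -> positive, negative, positive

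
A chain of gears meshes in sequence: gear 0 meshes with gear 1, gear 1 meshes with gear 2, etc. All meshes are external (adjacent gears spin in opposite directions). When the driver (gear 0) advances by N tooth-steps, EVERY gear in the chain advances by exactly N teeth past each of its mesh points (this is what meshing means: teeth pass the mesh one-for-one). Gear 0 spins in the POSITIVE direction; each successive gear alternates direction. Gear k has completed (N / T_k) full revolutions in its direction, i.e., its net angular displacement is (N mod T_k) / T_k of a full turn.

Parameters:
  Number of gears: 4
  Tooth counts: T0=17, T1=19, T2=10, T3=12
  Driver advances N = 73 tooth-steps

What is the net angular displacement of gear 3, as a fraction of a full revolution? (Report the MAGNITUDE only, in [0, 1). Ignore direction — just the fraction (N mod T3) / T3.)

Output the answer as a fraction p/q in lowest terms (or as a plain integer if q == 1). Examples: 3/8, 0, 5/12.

Answer: 1/12

Derivation:
Chain of 4 gears, tooth counts: [17, 19, 10, 12]
  gear 0: T0=17, direction=positive, advance = 73 mod 17 = 5 teeth = 5/17 turn
  gear 1: T1=19, direction=negative, advance = 73 mod 19 = 16 teeth = 16/19 turn
  gear 2: T2=10, direction=positive, advance = 73 mod 10 = 3 teeth = 3/10 turn
  gear 3: T3=12, direction=negative, advance = 73 mod 12 = 1 teeth = 1/12 turn
Gear 3: 73 mod 12 = 1
Fraction = 1 / 12 = 1/12 (gcd(1,12)=1) = 1/12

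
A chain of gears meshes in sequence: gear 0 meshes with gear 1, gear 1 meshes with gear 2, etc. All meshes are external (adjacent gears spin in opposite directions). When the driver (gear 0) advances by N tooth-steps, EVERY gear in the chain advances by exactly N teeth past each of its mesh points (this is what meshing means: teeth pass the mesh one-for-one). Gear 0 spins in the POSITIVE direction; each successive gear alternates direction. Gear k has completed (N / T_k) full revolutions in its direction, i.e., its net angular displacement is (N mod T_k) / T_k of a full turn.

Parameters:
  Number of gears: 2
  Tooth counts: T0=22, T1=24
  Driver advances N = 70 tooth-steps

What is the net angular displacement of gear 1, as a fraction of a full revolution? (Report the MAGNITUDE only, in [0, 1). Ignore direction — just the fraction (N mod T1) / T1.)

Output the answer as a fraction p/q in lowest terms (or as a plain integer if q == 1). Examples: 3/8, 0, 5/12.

Chain of 2 gears, tooth counts: [22, 24]
  gear 0: T0=22, direction=positive, advance = 70 mod 22 = 4 teeth = 4/22 turn
  gear 1: T1=24, direction=negative, advance = 70 mod 24 = 22 teeth = 22/24 turn
Gear 1: 70 mod 24 = 22
Fraction = 22 / 24 = 11/12 (gcd(22,24)=2) = 11/12

Answer: 11/12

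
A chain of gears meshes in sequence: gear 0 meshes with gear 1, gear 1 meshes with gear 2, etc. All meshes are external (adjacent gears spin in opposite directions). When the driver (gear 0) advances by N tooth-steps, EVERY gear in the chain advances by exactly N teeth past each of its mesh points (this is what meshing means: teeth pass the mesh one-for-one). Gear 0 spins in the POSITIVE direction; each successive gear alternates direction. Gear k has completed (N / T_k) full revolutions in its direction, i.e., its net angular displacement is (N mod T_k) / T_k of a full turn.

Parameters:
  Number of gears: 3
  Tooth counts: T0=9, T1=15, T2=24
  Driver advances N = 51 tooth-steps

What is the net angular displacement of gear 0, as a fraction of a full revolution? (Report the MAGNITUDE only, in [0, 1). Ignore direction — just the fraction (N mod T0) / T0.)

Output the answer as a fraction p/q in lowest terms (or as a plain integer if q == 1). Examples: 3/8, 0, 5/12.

Chain of 3 gears, tooth counts: [9, 15, 24]
  gear 0: T0=9, direction=positive, advance = 51 mod 9 = 6 teeth = 6/9 turn
  gear 1: T1=15, direction=negative, advance = 51 mod 15 = 6 teeth = 6/15 turn
  gear 2: T2=24, direction=positive, advance = 51 mod 24 = 3 teeth = 3/24 turn
Gear 0: 51 mod 9 = 6
Fraction = 6 / 9 = 2/3 (gcd(6,9)=3) = 2/3

Answer: 2/3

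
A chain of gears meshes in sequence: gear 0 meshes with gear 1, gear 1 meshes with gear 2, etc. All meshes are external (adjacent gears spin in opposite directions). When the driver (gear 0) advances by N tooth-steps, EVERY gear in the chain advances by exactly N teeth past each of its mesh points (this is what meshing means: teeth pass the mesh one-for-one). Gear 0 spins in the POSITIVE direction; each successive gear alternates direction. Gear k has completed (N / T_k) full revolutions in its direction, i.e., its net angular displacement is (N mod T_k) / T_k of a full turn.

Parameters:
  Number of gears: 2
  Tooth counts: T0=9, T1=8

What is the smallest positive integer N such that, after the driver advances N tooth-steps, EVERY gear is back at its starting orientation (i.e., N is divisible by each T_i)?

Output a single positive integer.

Gear k returns to start when N is a multiple of T_k.
All gears at start simultaneously when N is a common multiple of [9, 8]; the smallest such N is lcm(9, 8).
Start: lcm = T0 = 9
Fold in T1=8: gcd(9, 8) = 1; lcm(9, 8) = 9 * 8 / 1 = 72 / 1 = 72
Full cycle length = 72

Answer: 72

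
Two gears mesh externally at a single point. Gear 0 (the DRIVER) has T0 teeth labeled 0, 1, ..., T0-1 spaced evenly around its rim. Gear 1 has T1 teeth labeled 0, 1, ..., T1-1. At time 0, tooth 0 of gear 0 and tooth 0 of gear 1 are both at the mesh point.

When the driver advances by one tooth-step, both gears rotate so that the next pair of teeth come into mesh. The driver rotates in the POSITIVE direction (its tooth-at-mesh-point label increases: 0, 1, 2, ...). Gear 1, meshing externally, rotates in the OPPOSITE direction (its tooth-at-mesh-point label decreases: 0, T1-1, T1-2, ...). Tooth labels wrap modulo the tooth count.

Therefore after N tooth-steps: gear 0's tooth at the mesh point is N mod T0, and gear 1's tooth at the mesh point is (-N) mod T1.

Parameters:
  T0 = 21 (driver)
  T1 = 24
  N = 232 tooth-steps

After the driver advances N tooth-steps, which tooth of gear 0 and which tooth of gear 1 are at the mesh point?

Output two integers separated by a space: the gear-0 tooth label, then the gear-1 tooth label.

Answer: 1 8

Derivation:
Gear 0 (driver, T0=21): tooth at mesh = N mod T0
  232 = 11 * 21 + 1, so 232 mod 21 = 1
  gear 0 tooth = 1
Gear 1 (driven, T1=24): tooth at mesh = (-N) mod T1
  232 = 9 * 24 + 16, so 232 mod 24 = 16
  (-232) mod 24 = (-16) mod 24 = 24 - 16 = 8
Mesh after 232 steps: gear-0 tooth 1 meets gear-1 tooth 8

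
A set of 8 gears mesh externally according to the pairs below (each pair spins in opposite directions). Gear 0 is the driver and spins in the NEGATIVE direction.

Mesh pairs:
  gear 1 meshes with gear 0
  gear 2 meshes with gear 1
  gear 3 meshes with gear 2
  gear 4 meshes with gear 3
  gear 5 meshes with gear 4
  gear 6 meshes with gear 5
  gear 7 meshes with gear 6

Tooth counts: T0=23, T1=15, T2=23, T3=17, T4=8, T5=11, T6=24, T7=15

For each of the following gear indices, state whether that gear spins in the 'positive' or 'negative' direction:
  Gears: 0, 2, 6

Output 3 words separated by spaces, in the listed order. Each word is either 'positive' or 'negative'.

Answer: negative negative negative

Derivation:
Gear 0 (driver): negative (depth 0)
  gear 1: meshes with gear 0 -> depth 1 -> positive (opposite of gear 0)
  gear 2: meshes with gear 1 -> depth 2 -> negative (opposite of gear 1)
  gear 3: meshes with gear 2 -> depth 3 -> positive (opposite of gear 2)
  gear 4: meshes with gear 3 -> depth 4 -> negative (opposite of gear 3)
  gear 5: meshes with gear 4 -> depth 5 -> positive (opposite of gear 4)
  gear 6: meshes with gear 5 -> depth 6 -> negative (opposite of gear 5)
  gear 7: meshes with gear 6 -> depth 7 -> positive (opposite of gear 6)
Queried indices 0, 2, 6 -> negative, negative, negative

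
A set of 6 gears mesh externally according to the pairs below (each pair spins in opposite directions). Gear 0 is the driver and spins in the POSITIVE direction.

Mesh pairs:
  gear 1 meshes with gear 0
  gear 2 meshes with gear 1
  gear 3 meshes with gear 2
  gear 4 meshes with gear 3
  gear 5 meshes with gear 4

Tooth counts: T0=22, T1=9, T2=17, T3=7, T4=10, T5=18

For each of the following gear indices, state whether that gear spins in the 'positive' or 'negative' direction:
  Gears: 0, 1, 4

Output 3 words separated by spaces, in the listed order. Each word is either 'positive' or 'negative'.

Gear 0 (driver): positive (depth 0)
  gear 1: meshes with gear 0 -> depth 1 -> negative (opposite of gear 0)
  gear 2: meshes with gear 1 -> depth 2 -> positive (opposite of gear 1)
  gear 3: meshes with gear 2 -> depth 3 -> negative (opposite of gear 2)
  gear 4: meshes with gear 3 -> depth 4 -> positive (opposite of gear 3)
  gear 5: meshes with gear 4 -> depth 5 -> negative (opposite of gear 4)
Queried indices 0, 1, 4 -> positive, negative, positive

Answer: positive negative positive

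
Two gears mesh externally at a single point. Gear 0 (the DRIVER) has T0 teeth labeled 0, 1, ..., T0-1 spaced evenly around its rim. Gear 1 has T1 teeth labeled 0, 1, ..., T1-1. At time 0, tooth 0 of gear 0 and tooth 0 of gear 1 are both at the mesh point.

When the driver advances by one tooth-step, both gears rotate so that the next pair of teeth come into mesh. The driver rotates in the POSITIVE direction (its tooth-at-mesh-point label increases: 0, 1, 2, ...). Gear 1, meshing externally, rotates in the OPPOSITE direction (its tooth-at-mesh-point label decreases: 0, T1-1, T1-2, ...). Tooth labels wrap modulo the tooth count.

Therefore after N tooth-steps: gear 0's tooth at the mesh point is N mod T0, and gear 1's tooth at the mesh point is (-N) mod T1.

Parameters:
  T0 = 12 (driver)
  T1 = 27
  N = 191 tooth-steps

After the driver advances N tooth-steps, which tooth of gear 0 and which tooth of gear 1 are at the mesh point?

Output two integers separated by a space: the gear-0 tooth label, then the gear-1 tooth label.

Gear 0 (driver, T0=12): tooth at mesh = N mod T0
  191 = 15 * 12 + 11, so 191 mod 12 = 11
  gear 0 tooth = 11
Gear 1 (driven, T1=27): tooth at mesh = (-N) mod T1
  191 = 7 * 27 + 2, so 191 mod 27 = 2
  (-191) mod 27 = (-2) mod 27 = 27 - 2 = 25
Mesh after 191 steps: gear-0 tooth 11 meets gear-1 tooth 25

Answer: 11 25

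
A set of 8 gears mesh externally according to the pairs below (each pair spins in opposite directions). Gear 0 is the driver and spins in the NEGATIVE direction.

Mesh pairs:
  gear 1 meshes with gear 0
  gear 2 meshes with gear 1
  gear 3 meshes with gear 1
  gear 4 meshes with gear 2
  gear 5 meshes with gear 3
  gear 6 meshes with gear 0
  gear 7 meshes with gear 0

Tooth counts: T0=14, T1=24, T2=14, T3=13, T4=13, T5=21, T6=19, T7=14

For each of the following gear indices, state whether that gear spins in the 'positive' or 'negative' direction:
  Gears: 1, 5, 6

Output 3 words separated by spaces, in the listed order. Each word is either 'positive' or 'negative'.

Answer: positive positive positive

Derivation:
Gear 0 (driver): negative (depth 0)
  gear 1: meshes with gear 0 -> depth 1 -> positive (opposite of gear 0)
  gear 2: meshes with gear 1 -> depth 2 -> negative (opposite of gear 1)
  gear 3: meshes with gear 1 -> depth 2 -> negative (opposite of gear 1)
  gear 4: meshes with gear 2 -> depth 3 -> positive (opposite of gear 2)
  gear 5: meshes with gear 3 -> depth 3 -> positive (opposite of gear 3)
  gear 6: meshes with gear 0 -> depth 1 -> positive (opposite of gear 0)
  gear 7: meshes with gear 0 -> depth 1 -> positive (opposite of gear 0)
Queried indices 1, 5, 6 -> positive, positive, positive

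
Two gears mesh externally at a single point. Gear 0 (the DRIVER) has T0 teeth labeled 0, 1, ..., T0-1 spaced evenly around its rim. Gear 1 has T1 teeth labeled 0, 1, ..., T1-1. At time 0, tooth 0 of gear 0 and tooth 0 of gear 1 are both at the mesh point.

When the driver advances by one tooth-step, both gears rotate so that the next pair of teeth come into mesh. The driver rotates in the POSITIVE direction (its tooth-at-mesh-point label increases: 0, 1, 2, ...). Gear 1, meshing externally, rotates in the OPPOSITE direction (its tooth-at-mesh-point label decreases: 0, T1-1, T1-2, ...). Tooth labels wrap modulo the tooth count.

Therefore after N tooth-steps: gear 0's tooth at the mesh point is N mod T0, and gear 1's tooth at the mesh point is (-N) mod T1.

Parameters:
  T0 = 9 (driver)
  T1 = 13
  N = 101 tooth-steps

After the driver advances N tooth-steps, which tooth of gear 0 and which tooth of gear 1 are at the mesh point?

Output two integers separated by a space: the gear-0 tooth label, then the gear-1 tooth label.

Gear 0 (driver, T0=9): tooth at mesh = N mod T0
  101 = 11 * 9 + 2, so 101 mod 9 = 2
  gear 0 tooth = 2
Gear 1 (driven, T1=13): tooth at mesh = (-N) mod T1
  101 = 7 * 13 + 10, so 101 mod 13 = 10
  (-101) mod 13 = (-10) mod 13 = 13 - 10 = 3
Mesh after 101 steps: gear-0 tooth 2 meets gear-1 tooth 3

Answer: 2 3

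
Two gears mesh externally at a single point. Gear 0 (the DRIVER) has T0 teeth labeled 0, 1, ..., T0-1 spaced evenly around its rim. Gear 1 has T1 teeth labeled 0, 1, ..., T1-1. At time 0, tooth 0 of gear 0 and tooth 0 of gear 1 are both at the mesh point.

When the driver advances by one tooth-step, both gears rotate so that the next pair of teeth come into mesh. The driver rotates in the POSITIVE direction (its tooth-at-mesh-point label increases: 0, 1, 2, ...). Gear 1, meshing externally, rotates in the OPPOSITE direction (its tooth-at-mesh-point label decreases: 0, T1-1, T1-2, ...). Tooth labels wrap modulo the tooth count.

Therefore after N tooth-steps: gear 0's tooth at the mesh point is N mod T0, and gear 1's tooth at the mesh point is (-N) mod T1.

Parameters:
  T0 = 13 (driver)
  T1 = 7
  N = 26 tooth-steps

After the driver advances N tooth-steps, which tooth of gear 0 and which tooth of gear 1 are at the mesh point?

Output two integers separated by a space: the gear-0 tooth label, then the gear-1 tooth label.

Gear 0 (driver, T0=13): tooth at mesh = N mod T0
  26 = 2 * 13 + 0, so 26 mod 13 = 0
  gear 0 tooth = 0
Gear 1 (driven, T1=7): tooth at mesh = (-N) mod T1
  26 = 3 * 7 + 5, so 26 mod 7 = 5
  (-26) mod 7 = (-5) mod 7 = 7 - 5 = 2
Mesh after 26 steps: gear-0 tooth 0 meets gear-1 tooth 2

Answer: 0 2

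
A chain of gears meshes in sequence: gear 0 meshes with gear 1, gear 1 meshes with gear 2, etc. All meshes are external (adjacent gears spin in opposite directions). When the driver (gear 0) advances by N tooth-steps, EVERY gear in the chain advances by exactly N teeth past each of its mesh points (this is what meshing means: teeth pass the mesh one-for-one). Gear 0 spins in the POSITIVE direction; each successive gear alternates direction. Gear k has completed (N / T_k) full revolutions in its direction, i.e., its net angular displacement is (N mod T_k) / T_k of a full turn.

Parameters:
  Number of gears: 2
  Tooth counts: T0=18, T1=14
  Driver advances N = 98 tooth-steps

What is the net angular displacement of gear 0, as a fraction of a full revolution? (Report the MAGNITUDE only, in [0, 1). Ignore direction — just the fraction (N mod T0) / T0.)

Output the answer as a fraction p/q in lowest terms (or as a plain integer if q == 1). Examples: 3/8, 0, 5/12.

Chain of 2 gears, tooth counts: [18, 14]
  gear 0: T0=18, direction=positive, advance = 98 mod 18 = 8 teeth = 8/18 turn
  gear 1: T1=14, direction=negative, advance = 98 mod 14 = 0 teeth = 0/14 turn
Gear 0: 98 mod 18 = 8
Fraction = 8 / 18 = 4/9 (gcd(8,18)=2) = 4/9

Answer: 4/9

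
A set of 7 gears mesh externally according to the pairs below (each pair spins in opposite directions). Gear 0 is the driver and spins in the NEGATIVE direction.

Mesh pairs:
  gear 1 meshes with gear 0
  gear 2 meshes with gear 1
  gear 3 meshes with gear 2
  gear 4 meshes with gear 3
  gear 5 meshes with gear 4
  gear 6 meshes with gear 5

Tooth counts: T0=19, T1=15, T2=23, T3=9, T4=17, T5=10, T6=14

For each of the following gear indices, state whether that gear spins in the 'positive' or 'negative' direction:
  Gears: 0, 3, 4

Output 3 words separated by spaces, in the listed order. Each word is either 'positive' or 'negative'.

Gear 0 (driver): negative (depth 0)
  gear 1: meshes with gear 0 -> depth 1 -> positive (opposite of gear 0)
  gear 2: meshes with gear 1 -> depth 2 -> negative (opposite of gear 1)
  gear 3: meshes with gear 2 -> depth 3 -> positive (opposite of gear 2)
  gear 4: meshes with gear 3 -> depth 4 -> negative (opposite of gear 3)
  gear 5: meshes with gear 4 -> depth 5 -> positive (opposite of gear 4)
  gear 6: meshes with gear 5 -> depth 6 -> negative (opposite of gear 5)
Queried indices 0, 3, 4 -> negative, positive, negative

Answer: negative positive negative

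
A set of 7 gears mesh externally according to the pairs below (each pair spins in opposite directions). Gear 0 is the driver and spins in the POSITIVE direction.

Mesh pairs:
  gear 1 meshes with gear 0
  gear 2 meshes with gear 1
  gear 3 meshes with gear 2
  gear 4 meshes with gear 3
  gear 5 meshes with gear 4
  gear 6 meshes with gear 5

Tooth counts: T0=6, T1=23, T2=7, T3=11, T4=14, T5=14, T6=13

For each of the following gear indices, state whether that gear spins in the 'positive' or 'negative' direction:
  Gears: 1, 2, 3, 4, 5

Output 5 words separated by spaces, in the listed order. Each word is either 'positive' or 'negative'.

Gear 0 (driver): positive (depth 0)
  gear 1: meshes with gear 0 -> depth 1 -> negative (opposite of gear 0)
  gear 2: meshes with gear 1 -> depth 2 -> positive (opposite of gear 1)
  gear 3: meshes with gear 2 -> depth 3 -> negative (opposite of gear 2)
  gear 4: meshes with gear 3 -> depth 4 -> positive (opposite of gear 3)
  gear 5: meshes with gear 4 -> depth 5 -> negative (opposite of gear 4)
  gear 6: meshes with gear 5 -> depth 6 -> positive (opposite of gear 5)
Queried indices 1, 2, 3, 4, 5 -> negative, positive, negative, positive, negative

Answer: negative positive negative positive negative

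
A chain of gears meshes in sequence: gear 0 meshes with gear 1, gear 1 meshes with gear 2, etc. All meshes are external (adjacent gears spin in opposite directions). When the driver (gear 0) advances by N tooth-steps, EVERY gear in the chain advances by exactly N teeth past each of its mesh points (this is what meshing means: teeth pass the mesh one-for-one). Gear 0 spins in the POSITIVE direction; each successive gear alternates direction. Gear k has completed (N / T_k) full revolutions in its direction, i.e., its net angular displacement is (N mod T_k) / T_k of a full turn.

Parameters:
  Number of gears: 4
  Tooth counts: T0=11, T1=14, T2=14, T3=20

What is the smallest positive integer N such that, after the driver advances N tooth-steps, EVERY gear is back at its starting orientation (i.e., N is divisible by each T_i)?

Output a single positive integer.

Answer: 1540

Derivation:
Gear k returns to start when N is a multiple of T_k.
All gears at start simultaneously when N is a common multiple of [11, 14, 14, 20]; the smallest such N is lcm(11, 14, 14, 20).
Start: lcm = T0 = 11
Fold in T1=14: gcd(11, 14) = 1; lcm(11, 14) = 11 * 14 / 1 = 154 / 1 = 154
Fold in T2=14: gcd(154, 14) = 14; lcm(154, 14) = 154 * 14 / 14 = 2156 / 14 = 154
Fold in T3=20: gcd(154, 20) = 2; lcm(154, 20) = 154 * 20 / 2 = 3080 / 2 = 1540
Full cycle length = 1540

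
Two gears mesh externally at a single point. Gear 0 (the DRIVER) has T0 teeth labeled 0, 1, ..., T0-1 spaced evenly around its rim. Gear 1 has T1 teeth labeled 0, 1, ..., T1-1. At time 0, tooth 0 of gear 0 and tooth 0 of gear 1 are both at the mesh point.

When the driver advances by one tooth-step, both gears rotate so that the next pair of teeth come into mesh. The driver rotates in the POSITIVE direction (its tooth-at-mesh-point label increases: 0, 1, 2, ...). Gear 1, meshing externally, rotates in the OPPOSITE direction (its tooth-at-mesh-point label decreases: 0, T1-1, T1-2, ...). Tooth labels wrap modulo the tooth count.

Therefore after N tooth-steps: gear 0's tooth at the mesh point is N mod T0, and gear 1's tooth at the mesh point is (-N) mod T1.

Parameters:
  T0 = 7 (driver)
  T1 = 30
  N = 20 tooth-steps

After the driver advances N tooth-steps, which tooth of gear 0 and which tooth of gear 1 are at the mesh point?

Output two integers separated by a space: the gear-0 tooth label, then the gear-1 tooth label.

Answer: 6 10

Derivation:
Gear 0 (driver, T0=7): tooth at mesh = N mod T0
  20 = 2 * 7 + 6, so 20 mod 7 = 6
  gear 0 tooth = 6
Gear 1 (driven, T1=30): tooth at mesh = (-N) mod T1
  20 = 0 * 30 + 20, so 20 mod 30 = 20
  (-20) mod 30 = (-20) mod 30 = 30 - 20 = 10
Mesh after 20 steps: gear-0 tooth 6 meets gear-1 tooth 10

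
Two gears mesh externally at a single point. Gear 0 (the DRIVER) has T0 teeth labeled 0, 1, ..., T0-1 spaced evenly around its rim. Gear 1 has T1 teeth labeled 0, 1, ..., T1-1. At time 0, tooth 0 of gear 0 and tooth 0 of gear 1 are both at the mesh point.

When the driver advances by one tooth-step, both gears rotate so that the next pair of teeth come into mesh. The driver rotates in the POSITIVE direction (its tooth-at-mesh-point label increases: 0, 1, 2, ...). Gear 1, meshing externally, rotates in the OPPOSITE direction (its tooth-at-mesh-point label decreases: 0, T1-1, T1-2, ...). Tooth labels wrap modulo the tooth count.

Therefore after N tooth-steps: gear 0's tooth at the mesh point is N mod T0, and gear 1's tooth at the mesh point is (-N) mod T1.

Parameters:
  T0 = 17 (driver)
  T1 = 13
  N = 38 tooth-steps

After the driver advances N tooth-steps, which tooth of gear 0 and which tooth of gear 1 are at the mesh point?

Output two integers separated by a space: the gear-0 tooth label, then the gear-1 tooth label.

Answer: 4 1

Derivation:
Gear 0 (driver, T0=17): tooth at mesh = N mod T0
  38 = 2 * 17 + 4, so 38 mod 17 = 4
  gear 0 tooth = 4
Gear 1 (driven, T1=13): tooth at mesh = (-N) mod T1
  38 = 2 * 13 + 12, so 38 mod 13 = 12
  (-38) mod 13 = (-12) mod 13 = 13 - 12 = 1
Mesh after 38 steps: gear-0 tooth 4 meets gear-1 tooth 1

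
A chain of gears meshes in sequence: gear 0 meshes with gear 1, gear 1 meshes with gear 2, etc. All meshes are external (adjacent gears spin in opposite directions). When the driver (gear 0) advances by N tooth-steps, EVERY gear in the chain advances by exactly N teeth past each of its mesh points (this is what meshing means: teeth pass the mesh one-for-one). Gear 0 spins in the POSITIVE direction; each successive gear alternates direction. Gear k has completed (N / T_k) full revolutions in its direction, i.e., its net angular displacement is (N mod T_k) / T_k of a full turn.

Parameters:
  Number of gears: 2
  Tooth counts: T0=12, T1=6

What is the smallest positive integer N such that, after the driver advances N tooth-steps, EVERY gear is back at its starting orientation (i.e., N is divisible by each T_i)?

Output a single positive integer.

Answer: 12

Derivation:
Gear k returns to start when N is a multiple of T_k.
All gears at start simultaneously when N is a common multiple of [12, 6]; the smallest such N is lcm(12, 6).
Start: lcm = T0 = 12
Fold in T1=6: gcd(12, 6) = 6; lcm(12, 6) = 12 * 6 / 6 = 72 / 6 = 12
Full cycle length = 12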